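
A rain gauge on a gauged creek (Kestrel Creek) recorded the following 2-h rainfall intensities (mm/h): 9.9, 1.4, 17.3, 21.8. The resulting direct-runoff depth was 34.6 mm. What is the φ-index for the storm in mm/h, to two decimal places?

φ ≈ 10.90 mm/h

Only the 2 blocks with intensity above φ contribute runoff: 17.3, 21.8 mm/h.
Σ(I−φ)·Δt = d  ⇒  (17.3+21.8 − 2φ)·2 = 34.6
φ = (39.10 − 34.6/2) / 2 = 10.90 mm/h.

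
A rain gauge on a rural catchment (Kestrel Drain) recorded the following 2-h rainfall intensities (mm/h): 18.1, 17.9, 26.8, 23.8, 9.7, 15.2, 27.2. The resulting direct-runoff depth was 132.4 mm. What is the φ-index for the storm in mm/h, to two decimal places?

φ ≈ 10.47 mm/h

Only the 6 blocks with intensity above φ contribute runoff: 18.1, 17.9, 26.8, 23.8, 15.2, 27.2 mm/h.
Σ(I−φ)·Δt = d  ⇒  (18.1+17.9+26.8+23.8+15.2+27.2 − 6φ)·2 = 132.4
φ = (129.0 − 132.4/2) / 6 = 10.47 mm/h.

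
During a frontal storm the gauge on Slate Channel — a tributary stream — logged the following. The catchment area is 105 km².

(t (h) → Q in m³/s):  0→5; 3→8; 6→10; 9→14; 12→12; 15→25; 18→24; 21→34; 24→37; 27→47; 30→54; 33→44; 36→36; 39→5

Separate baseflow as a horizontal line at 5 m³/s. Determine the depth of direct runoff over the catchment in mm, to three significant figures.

Direct runoff: 0.0, 3.0, 5.0, 9.0, 7.0, 20.0, 19.0, 29.0, 32.0, 42.0, 49.0, 39.0, 31.0, 0.0 m³/s; ΣQ_DR = 285.0 m³/s.
V = ΣQ_DR · Δt = 285.0 × 10800 s = 3.078 × 10^6 m³.
Over A = 105 km², depth = V / A = 29.3 mm.

d ≈ 29.3 mm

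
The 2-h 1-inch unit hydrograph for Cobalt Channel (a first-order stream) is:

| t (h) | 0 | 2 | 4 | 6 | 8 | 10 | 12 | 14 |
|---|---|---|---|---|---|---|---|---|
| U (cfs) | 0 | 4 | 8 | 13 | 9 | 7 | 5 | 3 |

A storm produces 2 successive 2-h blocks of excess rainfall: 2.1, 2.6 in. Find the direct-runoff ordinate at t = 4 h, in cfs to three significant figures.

Q ≈ 27.2 cfs

By discrete convolution, Q_j = Σ (P_i / 1 in) · U_{j−i}.
At t = 4 h (j=2): Q = (2.1/1)·8 + (2.6/1)·4 = 27.2 cfs.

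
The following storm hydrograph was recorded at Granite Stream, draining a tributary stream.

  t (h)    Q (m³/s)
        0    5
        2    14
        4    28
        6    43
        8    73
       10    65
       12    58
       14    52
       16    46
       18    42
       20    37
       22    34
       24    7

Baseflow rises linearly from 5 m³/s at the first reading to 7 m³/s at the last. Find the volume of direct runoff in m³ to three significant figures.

V ≈ 3.07 × 10^6 m³

Direct-runoff ordinates (Q − Q_b): 0.00, 8.83, 22.67, 37.50, 67.33, 59.17, 52.00, 45.83, 39.67, 35.50, 30.33, 27.17, 0.00 m³/s.
ΣQ_DR = 426.0 m³/s.
With Δt = 2 h = 7200 s, V = ΣQ_DR · Δt = 426.0 × 7200 = 3.07 × 10^6 m³.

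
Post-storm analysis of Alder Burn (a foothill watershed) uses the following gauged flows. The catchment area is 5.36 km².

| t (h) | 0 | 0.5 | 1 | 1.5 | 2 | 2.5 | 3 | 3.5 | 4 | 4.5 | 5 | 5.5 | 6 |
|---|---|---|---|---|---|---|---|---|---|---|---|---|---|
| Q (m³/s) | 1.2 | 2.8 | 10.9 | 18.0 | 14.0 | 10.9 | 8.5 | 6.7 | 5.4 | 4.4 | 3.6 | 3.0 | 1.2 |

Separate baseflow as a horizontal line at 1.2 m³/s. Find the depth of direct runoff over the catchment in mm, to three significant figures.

Direct runoff: 0.0, 1.6, 9.7, 16.8, 12.8, 9.7, 7.3, 5.5, 4.2, 3.2, 2.4, 1.8, 0.0 m³/s; ΣQ_DR = 75.00 m³/s.
V = ΣQ_DR · Δt = 75.00 × 1800 s = 1.350 × 10^5 m³.
Over A = 5.36 km², depth = V / A = 25.2 mm.

d ≈ 25.2 mm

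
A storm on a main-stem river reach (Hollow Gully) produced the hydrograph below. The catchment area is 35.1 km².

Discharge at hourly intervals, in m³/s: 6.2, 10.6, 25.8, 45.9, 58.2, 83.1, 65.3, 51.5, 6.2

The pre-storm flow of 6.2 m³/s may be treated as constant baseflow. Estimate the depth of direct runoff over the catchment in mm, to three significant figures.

d ≈ 30.5 mm

Direct runoff: 0.0, 4.4, 19.6, 39.7, 52.0, 76.9, 59.1, 45.3, 0.0 m³/s; ΣQ_DR = 297.0 m³/s.
V = ΣQ_DR · Δt = 297.0 × 3600 s = 1.069 × 10^6 m³.
Over A = 35.1 km², depth = V / A = 30.5 mm.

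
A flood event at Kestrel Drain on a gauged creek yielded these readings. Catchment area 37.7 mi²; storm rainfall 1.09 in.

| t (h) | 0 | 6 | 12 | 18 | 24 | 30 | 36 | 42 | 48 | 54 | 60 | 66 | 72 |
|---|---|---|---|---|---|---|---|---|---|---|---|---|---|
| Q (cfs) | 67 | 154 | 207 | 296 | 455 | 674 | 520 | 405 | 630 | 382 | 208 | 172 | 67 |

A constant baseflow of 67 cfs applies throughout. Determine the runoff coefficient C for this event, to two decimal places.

C ≈ 0.76

ΣQ_DR = 3366 cfs; V = ΣQ_DR·Δt = 7.271 × 10^7 ft³.
Runoff depth d = V / A = 0.8301 in.
C = d / P = 0.8301 / 1.09 = 0.76.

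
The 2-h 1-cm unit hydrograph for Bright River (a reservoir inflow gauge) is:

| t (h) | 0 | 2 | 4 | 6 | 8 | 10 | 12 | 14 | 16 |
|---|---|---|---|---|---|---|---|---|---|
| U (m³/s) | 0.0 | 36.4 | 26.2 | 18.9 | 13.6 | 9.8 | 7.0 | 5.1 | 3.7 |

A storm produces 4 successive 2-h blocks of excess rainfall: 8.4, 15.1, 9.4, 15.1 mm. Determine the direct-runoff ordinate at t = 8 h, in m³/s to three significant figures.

Q ≈ 120 m³/s

By discrete convolution, Q_j = Σ (P_i / 10 mm) · U_{j−i}.
At t = 8 h (j=4): Q = (8.4/10)·13.6 + (15.1/10)·18.9 + (9.4/10)·26.2 + (15.1/10)·36.4 = 120 m³/s.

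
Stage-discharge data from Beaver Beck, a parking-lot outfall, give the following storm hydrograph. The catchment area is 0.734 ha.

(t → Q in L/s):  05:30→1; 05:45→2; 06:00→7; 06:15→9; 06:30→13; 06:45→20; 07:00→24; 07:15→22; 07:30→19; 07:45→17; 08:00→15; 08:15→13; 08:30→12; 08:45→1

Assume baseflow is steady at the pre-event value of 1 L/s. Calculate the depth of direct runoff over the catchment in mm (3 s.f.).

d ≈ 19.7 mm

Direct runoff: 0.0, 1.0, 6.0, 8.0, 12.0, 19.0, 23.0, 21.0, 18.0, 16.0, 14.0, 12.0, 11.0, 0.0 L/s; ΣQ_DR = 161.0 L/s.
V = ΣQ_DR · Δt = 161.0 × 900 s = 1.449 × 10^5 L.
Over A = 0.734 ha, depth = V / A = 19.7 mm.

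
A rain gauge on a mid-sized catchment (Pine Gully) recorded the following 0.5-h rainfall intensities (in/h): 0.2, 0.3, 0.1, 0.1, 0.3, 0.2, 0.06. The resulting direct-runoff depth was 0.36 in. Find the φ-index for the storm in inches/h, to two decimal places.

Only the 6 blocks with intensity above φ contribute runoff: 0.2, 0.3, 0.1, 0.1, 0.3, 0.2 in/h.
Σ(I−φ)·Δt = d  ⇒  (0.2+0.3+0.1+0.1+0.3+0.2 − 6φ)·0.5 = 0.36
φ = (1.200 − 0.36/0.5) / 6 = 0.08 in/h.

φ ≈ 0.08 in/h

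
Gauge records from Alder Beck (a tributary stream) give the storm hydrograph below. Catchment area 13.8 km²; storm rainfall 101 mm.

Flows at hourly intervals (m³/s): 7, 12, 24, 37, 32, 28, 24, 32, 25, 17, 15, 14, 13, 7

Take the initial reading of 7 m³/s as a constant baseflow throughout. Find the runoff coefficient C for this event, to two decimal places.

C ≈ 0.49

ΣQ_DR = 189.0 m³/s; V = ΣQ_DR·Δt = 6.804 × 10^5 m³.
Runoff depth d = V / A = 49.30 mm.
C = d / P = 49.30 / 101 = 0.49.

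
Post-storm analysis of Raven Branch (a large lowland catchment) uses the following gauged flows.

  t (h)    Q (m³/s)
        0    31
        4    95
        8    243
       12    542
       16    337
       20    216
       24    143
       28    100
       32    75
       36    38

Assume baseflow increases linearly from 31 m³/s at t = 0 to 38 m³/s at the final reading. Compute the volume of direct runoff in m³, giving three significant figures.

Direct-runoff ordinates (Q − Q_b): 0.00, 63.22, 210.44, 508.67, 302.89, 181.11, 107.33, 63.56, 37.78, 0.00 m³/s.
ΣQ_DR = 1475 m³/s.
With Δt = 4 h = 14400 s, V = ΣQ_DR · Δt = 1475 × 14400 = 2.12 × 10^7 m³.

V ≈ 2.12 × 10^7 m³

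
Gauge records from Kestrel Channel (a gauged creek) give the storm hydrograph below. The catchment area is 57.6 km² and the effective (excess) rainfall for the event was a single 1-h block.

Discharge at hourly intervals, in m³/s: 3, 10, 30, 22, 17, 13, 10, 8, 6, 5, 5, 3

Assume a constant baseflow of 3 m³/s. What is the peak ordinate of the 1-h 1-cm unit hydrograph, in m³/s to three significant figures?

Direct runoff: 0.0, 7.0, 27.0, 19.0, 14.0, 10.0, 7.0, 5.0, 3.0, 2.0, 2.0, 0.0 m³/s; ΣQ_DR = 96.00 m³/s, peak = 27.0 m³/s.
Runoff depth d = ΣQ_DR·Δt / A = 96.00 × 3600 / (57.6 km²) = 6.000 mm.
The 1-cm UH is the DRH scaled by (10 mm)/d, so U_p = 27.0 × 10/6.000 = 45.0 m³/s.

U_p ≈ 45.0 m³/s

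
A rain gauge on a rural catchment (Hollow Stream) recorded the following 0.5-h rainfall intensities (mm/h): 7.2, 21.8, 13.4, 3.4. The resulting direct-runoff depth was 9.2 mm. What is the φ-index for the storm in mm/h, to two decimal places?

Only the 2 blocks with intensity above φ contribute runoff: 21.8, 13.4 mm/h.
Σ(I−φ)·Δt = d  ⇒  (21.8+13.4 − 2φ)·0.5 = 9.2
φ = (35.20 − 9.2/0.5) / 2 = 8.40 mm/h.

φ ≈ 8.40 mm/h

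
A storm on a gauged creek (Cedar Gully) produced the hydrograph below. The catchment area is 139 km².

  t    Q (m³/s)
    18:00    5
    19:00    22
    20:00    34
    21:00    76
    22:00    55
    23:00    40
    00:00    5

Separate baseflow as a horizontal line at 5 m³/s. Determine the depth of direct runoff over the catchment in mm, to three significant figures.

d ≈ 5.23 mm

Direct runoff: 0.0, 17.0, 29.0, 71.0, 50.0, 35.0, 0.0 m³/s; ΣQ_DR = 202.0 m³/s.
V = ΣQ_DR · Δt = 202.0 × 3600 s = 7.272 × 10^5 m³.
Over A = 139 km², depth = V / A = 5.23 mm.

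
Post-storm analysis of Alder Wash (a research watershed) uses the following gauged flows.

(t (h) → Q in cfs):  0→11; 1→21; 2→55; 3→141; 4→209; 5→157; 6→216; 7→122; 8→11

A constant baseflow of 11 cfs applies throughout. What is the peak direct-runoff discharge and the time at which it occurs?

Subtracting baseflow gives direct-runoff ordinates: 0.0, 10.0, 44.0, 130.0, 198.0, 146.0, 205.0, 111.0, 0.0 cfs.
The maximum is 205.0 cfs, occurring at the reading for t = 6 h.

Q_p = 205.0 cfs at t = 6 h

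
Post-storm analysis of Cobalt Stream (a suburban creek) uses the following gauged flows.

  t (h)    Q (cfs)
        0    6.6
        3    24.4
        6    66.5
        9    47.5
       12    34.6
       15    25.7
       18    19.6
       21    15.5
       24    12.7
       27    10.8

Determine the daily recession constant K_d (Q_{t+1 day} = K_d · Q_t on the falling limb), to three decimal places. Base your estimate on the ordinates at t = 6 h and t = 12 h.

K_d ≈ 0.073

Between t = 6 h and t = 12 h the flow falls from 66.5 to 34.6 cfs over 2×3 h = 6 h.
Per-interval ratio K = (34.6/66.5)^(1/2) = 0.7213; K_d = K^(24/3) = 0.073.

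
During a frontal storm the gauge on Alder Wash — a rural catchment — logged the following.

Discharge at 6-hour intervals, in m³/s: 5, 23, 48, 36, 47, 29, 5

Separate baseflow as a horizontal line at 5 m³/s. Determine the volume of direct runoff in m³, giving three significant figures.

Direct-runoff ordinates (Q − Q_b): 0.0, 18.0, 43.0, 31.0, 42.0, 24.0, 0.0 m³/s.
ΣQ_DR = 158.0 m³/s.
With Δt = 6 h = 21600 s, V = ΣQ_DR · Δt = 158.0 × 21600 = 3.41 × 10^6 m³.

V ≈ 3.41 × 10^6 m³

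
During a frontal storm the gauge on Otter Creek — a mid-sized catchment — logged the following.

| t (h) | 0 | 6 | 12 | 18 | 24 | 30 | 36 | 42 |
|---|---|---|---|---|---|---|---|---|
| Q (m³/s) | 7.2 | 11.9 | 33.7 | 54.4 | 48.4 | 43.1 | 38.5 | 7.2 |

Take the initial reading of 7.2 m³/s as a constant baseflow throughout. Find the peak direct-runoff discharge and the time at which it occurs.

Q_p = 47.2 m³/s at t = 18 h

Subtracting baseflow gives direct-runoff ordinates: 0.0, 4.7, 26.5, 47.2, 41.2, 35.9, 31.3, 0.0 m³/s.
The maximum is 47.2 m³/s, occurring at the reading for t = 18 h.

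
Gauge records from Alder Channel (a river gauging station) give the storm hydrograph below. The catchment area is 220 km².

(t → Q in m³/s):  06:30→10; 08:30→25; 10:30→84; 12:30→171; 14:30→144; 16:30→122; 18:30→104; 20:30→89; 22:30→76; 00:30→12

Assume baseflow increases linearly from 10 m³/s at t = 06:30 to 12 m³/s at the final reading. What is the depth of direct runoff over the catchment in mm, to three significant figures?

Direct runoff: 0.00, 14.78, 73.56, 160.33, 133.11, 110.89, 92.67, 77.44, 64.22, 0.00 m³/s; ΣQ_DR = 727.0 m³/s.
V = ΣQ_DR · Δt = 727.0 × 7200 s = 5.234 × 10^6 m³.
Over A = 220 km², depth = V / A = 23.8 mm.

d ≈ 23.8 mm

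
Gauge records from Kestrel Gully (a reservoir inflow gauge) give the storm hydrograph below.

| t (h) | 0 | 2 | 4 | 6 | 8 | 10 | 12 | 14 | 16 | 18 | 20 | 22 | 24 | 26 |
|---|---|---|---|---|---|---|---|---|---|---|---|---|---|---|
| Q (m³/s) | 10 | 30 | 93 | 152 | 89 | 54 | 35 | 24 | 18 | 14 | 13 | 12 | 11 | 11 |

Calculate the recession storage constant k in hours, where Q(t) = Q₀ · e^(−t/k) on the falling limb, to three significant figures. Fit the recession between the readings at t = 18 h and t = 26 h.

k ≈ 33.2 h

On the falling limb, Q drops from 14 to 11 m³/s between t = 18 h and t = 26 h (Δt = 8 h).
k = −Δt / ln(Q₂/Q₁) = −8 / ln(11/14) = 33.2 h.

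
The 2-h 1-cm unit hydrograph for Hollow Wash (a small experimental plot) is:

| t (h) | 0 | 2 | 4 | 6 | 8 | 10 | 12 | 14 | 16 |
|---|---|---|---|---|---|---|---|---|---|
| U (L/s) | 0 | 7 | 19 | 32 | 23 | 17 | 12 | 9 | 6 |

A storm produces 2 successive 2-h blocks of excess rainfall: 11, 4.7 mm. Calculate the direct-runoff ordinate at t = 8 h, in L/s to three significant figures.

By discrete convolution, Q_j = Σ (P_i / 10 mm) · U_{j−i}.
At t = 8 h (j=4): Q = (11/10)·23 + (4.7/10)·32 = 40.3 L/s.

Q ≈ 40.3 L/s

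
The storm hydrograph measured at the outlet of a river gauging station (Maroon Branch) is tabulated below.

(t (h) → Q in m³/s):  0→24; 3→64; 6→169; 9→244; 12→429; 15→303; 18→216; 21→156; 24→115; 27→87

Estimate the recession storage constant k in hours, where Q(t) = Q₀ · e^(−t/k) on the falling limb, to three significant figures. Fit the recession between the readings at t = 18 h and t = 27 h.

k ≈ 9.90 h

On the falling limb, Q drops from 216 to 87 m³/s between t = 18 h and t = 27 h (Δt = 9 h).
k = −Δt / ln(Q₂/Q₁) = −9 / ln(87/216) = 9.90 h.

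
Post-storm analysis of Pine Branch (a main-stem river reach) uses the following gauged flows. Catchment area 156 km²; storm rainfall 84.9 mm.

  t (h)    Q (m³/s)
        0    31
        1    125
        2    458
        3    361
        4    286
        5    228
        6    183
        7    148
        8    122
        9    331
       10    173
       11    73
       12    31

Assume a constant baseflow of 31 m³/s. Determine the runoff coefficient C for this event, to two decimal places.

C ≈ 0.58

ΣQ_DR = 2147 m³/s; V = ΣQ_DR·Δt = 7.729 × 10^6 m³.
Runoff depth d = V / A = 49.55 mm.
C = d / P = 49.55 / 84.9 = 0.58.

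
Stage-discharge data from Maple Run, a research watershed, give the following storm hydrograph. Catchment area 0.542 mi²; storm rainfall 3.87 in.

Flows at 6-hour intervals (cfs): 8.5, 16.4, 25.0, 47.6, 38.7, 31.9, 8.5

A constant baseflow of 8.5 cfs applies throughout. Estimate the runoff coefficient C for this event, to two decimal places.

C ≈ 0.52

ΣQ_DR = 117.1 cfs; V = ΣQ_DR·Δt = 2.529 × 10^6 ft³.
Runoff depth d = V / A = 2.009 in.
C = d / P = 2.009 / 3.87 = 0.52.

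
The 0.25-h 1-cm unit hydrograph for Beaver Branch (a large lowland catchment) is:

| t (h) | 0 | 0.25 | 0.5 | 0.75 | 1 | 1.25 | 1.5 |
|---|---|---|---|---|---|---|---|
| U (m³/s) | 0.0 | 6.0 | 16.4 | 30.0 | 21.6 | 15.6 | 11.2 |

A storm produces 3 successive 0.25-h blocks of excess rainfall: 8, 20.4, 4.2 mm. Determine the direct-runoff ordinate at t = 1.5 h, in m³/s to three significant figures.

Q ≈ 49.9 m³/s

By discrete convolution, Q_j = Σ (P_i / 10 mm) · U_{j−i}.
At t = 1.5 h (j=6): Q = (8/10)·11.2 + (20.4/10)·15.6 + (4.2/10)·21.6 = 49.9 m³/s.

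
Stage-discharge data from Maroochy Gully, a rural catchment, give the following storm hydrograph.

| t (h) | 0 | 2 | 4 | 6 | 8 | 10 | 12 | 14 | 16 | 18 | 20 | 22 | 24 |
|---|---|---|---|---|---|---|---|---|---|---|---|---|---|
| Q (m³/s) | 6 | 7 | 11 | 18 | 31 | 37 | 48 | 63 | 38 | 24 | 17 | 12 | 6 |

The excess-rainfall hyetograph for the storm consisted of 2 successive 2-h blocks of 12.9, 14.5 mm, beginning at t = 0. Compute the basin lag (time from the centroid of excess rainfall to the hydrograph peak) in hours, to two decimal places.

Centroid of excess rainfall: t_c = Σ P_i·t̄_i / ΣP_i = 2.0584 h (block centres at 1, 3 h).
Hydrograph peak occurs at t = 14 h, so basin lag t_L = 14 − 2.0584 = 11.94 h.

t_L ≈ 11.94 h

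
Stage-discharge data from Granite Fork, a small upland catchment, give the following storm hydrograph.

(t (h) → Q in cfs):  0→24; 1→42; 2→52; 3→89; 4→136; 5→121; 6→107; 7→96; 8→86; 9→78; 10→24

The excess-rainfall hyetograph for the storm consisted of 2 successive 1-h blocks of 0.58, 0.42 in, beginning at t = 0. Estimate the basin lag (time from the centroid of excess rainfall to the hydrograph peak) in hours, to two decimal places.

t_L ≈ 3.08 h

Centroid of excess rainfall: t_c = Σ P_i·t̄_i / ΣP_i = 0.9200 h (block centres at 0.5, 1.5 h).
Hydrograph peak occurs at t = 4 h, so basin lag t_L = 4 − 0.9200 = 3.08 h.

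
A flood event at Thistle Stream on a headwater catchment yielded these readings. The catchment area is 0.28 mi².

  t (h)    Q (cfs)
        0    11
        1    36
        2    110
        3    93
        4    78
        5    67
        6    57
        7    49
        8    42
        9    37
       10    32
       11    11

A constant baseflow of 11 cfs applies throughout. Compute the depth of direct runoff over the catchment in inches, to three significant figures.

Direct runoff: 0.0, 25.0, 99.0, 82.0, 67.0, 56.0, 46.0, 38.0, 31.0, 26.0, 21.0, 0.0 cfs; ΣQ_DR = 491.0 cfs.
V = ΣQ_DR · Δt = 491.0 × 3600 s = 1.768 × 10^6 ft³.
Over A = 0.28 mi², depth = V / A = 2.72 in.

d ≈ 2.72 in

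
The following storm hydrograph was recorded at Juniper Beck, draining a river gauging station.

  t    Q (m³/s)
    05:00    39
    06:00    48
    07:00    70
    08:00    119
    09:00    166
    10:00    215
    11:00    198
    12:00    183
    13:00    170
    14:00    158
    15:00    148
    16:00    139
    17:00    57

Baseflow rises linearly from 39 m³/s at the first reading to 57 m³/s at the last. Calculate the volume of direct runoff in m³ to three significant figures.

Direct-runoff ordinates (Q − Q_b): 0.00, 7.50, 28.00, 75.50, 121.00, 168.50, 150.00, 133.50, 119.00, 105.50, 94.00, 83.50, 0.00 m³/s.
ΣQ_DR = 1086 m³/s.
With Δt = 1 h = 3600 s, V = ΣQ_DR · Δt = 1086 × 3600 = 3.91 × 10^6 m³.

V ≈ 3.91 × 10^6 m³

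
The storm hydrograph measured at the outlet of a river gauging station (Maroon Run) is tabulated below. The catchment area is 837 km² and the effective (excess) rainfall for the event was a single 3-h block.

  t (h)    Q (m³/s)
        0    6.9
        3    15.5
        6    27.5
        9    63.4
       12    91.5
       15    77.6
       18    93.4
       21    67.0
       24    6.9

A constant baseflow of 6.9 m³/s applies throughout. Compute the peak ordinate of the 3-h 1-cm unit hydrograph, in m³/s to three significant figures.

Direct runoff: 0.0, 8.6, 20.6, 56.5, 84.6, 70.7, 86.5, 60.1, 0.0 m³/s; ΣQ_DR = 387.6 m³/s, peak = 86.5 m³/s.
Runoff depth d = ΣQ_DR·Δt / A = 387.6 × 10800 / (837 km²) = 5.001 mm.
The 1-cm UH is the DRH scaled by (10 mm)/d, so U_p = 86.5 × 10/5.001 = 173 m³/s.

U_p ≈ 173 m³/s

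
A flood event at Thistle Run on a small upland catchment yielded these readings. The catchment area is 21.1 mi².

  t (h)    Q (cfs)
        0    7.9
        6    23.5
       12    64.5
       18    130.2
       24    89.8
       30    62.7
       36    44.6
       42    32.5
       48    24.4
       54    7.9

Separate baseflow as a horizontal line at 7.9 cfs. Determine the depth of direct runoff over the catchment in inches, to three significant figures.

Direct runoff: 0.0, 15.6, 56.6, 122.3, 81.9, 54.8, 36.7, 24.6, 16.5, 0.0 cfs; ΣQ_DR = 409.0 cfs.
V = ΣQ_DR · Δt = 409.0 × 21600 s = 8.834 × 10^6 ft³.
Over A = 21.1 mi², depth = V / A = 0.180 in.

d ≈ 0.180 in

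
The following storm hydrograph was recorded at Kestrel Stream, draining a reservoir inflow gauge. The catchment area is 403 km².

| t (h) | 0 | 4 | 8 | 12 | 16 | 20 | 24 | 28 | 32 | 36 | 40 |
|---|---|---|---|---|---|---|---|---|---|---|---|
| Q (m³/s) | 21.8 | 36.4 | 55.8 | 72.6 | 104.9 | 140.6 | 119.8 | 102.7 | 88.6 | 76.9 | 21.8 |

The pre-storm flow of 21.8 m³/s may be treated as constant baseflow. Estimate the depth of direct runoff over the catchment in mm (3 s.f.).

d ≈ 21.5 mm

Direct runoff: 0.0, 14.6, 34.0, 50.8, 83.1, 118.8, 98.0, 80.9, 66.8, 55.1, 0.0 m³/s; ΣQ_DR = 602.1 m³/s.
V = ΣQ_DR · Δt = 602.1 × 14400 s = 8.670 × 10^6 m³.
Over A = 403 km², depth = V / A = 21.5 mm.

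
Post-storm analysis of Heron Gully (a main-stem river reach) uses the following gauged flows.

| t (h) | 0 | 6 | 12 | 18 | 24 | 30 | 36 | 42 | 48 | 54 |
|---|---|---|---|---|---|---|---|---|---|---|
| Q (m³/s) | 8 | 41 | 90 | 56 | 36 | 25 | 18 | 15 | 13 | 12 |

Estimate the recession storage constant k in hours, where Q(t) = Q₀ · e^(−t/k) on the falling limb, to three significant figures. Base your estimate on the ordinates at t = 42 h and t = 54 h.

On the falling limb, Q drops from 15 to 12 m³/s between t = 42 h and t = 54 h (Δt = 12 h).
k = −Δt / ln(Q₂/Q₁) = −12 / ln(12/15) = 53.8 h.

k ≈ 53.8 h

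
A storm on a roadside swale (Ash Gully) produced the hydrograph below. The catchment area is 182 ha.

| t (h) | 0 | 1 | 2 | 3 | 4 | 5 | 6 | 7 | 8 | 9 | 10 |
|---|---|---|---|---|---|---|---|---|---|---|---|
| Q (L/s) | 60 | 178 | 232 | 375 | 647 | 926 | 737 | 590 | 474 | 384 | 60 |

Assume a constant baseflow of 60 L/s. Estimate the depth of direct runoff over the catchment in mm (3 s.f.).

Direct runoff: 0.0, 118.0, 172.0, 315.0, 587.0, 866.0, 677.0, 530.0, 414.0, 324.0, 0.0 L/s; ΣQ_DR = 4003 L/s.
V = ΣQ_DR · Δt = 4003 × 3600 s = 1.441 × 10^7 L.
Over A = 182 ha, depth = V / A = 7.92 mm.

d ≈ 7.92 mm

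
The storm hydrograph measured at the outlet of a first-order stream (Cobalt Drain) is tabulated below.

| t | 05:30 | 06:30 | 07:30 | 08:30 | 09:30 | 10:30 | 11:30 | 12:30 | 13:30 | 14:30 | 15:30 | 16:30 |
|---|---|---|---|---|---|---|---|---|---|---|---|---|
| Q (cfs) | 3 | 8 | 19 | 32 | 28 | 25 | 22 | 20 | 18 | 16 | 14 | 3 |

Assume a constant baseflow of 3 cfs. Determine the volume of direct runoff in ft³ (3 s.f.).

V ≈ 6.19 × 10^5 ft³

Direct-runoff ordinates (Q − Q_b): 0.0, 5.0, 16.0, 29.0, 25.0, 22.0, 19.0, 17.0, 15.0, 13.0, 11.0, 0.0 cfs.
ΣQ_DR = 172.0 cfs.
With Δt = 1 h = 3600 s, V = ΣQ_DR · Δt = 172.0 × 3600 = 6.19 × 10^5 ft³.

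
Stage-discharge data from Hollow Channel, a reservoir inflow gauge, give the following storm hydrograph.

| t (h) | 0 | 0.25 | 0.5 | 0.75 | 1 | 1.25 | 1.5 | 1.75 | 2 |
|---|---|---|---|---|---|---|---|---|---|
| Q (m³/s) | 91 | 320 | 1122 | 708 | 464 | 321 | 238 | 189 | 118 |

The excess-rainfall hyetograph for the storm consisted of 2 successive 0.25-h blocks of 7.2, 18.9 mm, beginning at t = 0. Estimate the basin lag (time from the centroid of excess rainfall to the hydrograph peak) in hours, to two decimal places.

t_L ≈ 0.19 h

Centroid of excess rainfall: t_c = Σ P_i·t̄_i / ΣP_i = 0.3060 h (block centres at 0.125, 0.375 h).
Hydrograph peak occurs at t = 0.5 h, so basin lag t_L = 0.5 − 0.3060 = 0.19 h.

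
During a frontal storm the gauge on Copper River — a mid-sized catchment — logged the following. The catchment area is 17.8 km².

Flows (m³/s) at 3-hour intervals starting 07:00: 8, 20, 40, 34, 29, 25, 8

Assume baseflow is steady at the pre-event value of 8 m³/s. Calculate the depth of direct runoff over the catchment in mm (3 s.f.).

Direct runoff: 0.0, 12.0, 32.0, 26.0, 21.0, 17.0, 0.0 m³/s; ΣQ_DR = 108.0 m³/s.
V = ΣQ_DR · Δt = 108.0 × 10800 s = 1.166 × 10^6 m³.
Over A = 17.8 km², depth = V / A = 65.5 mm.

d ≈ 65.5 mm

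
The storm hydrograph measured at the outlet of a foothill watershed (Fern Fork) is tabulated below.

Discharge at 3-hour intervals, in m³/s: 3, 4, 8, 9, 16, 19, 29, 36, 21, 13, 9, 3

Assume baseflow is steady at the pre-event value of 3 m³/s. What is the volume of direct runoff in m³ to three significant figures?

Direct-runoff ordinates (Q − Q_b): 0.0, 1.0, 5.0, 6.0, 13.0, 16.0, 26.0, 33.0, 18.0, 10.0, 6.0, 0.0 m³/s.
ΣQ_DR = 134.0 m³/s.
With Δt = 3 h = 10800 s, V = ΣQ_DR · Δt = 134.0 × 10800 = 1.45 × 10^6 m³.

V ≈ 1.45 × 10^6 m³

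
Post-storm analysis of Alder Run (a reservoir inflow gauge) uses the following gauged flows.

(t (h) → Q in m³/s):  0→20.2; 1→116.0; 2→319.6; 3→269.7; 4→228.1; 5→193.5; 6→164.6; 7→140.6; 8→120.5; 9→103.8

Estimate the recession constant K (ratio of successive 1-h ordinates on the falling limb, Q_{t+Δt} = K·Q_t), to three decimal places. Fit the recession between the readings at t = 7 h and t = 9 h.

K ≈ 0.859

Using the recession-limb readings at t = 7 h and t = 9 h: Q falls from 140.6 to 103.8 m³/s over 2 intervals.
K = (Q₂/Q₁)^(1/2) = (103.8/140.6)^(1/2) = 0.859.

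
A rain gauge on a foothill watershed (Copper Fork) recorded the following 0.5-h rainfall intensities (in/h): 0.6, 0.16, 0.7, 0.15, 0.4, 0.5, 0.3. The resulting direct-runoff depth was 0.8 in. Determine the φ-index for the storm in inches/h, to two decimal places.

Only the 5 blocks with intensity above φ contribute runoff: 0.6, 0.7, 0.4, 0.5, 0.3 in/h.
Σ(I−φ)·Δt = d  ⇒  (0.6+0.7+0.4+0.5+0.3 − 5φ)·0.5 = 0.8
φ = (2.500 − 0.8/0.5) / 5 = 0.18 in/h.

φ ≈ 0.18 in/h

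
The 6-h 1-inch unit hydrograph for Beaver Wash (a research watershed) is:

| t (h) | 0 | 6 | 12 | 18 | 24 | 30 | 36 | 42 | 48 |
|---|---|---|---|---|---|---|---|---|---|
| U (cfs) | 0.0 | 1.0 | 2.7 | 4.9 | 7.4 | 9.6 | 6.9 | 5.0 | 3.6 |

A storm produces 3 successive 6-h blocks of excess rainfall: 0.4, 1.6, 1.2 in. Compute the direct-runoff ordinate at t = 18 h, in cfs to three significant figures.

By discrete convolution, Q_j = Σ (P_i / 1 in) · U_{j−i}.
At t = 18 h (j=3): Q = (0.4/1)·4.9 + (1.6/1)·2.7 + (1.2/1)·1.0 = 7.48 cfs.

Q ≈ 7.48 cfs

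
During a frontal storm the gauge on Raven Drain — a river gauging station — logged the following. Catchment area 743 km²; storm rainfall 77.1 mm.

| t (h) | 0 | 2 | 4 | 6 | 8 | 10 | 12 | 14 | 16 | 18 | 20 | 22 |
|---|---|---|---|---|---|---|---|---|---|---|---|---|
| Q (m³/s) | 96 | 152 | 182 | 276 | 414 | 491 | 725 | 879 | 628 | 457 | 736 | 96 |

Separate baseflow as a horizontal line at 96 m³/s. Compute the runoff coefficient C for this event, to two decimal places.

ΣQ_DR = 3980 m³/s; V = ΣQ_DR·Δt = 2.866 × 10^7 m³.
Runoff depth d = V / A = 38.57 mm.
C = d / P = 38.57 / 77.1 = 0.50.

C ≈ 0.50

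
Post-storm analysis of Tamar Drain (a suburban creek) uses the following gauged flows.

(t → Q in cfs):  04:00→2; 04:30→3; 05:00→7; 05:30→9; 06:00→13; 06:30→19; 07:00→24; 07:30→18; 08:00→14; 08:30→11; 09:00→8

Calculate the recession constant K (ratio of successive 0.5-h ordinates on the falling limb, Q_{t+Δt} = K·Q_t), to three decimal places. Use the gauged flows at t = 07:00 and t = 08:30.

K ≈ 0.771

Using the recession-limb readings at t = 07:00 and t = 08:30: Q falls from 24 to 11 cfs over 3 intervals.
K = (Q₂/Q₁)^(1/3) = (11/24)^(1/3) = 0.771.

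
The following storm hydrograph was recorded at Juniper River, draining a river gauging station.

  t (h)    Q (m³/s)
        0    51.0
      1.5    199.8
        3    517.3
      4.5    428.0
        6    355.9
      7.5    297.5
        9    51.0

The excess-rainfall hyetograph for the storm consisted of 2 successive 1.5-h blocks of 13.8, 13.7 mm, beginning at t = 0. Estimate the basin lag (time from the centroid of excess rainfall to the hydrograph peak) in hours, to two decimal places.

t_L ≈ 1.50 h

Centroid of excess rainfall: t_c = Σ P_i·t̄_i / ΣP_i = 1.4973 h (block centres at 0.75, 2.25 h).
Hydrograph peak occurs at t = 3 h, so basin lag t_L = 3 − 1.4973 = 1.50 h.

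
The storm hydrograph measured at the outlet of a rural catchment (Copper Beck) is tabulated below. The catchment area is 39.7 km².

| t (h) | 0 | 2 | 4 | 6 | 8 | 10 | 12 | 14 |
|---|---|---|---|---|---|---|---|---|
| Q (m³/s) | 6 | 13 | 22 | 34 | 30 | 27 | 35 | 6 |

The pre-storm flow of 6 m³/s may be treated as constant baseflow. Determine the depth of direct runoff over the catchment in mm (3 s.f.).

d ≈ 22.7 mm

Direct runoff: 0.0, 7.0, 16.0, 28.0, 24.0, 21.0, 29.0, 0.0 m³/s; ΣQ_DR = 125.0 m³/s.
V = ΣQ_DR · Δt = 125.0 × 7200 s = 9.000 × 10^5 m³.
Over A = 39.7 km², depth = V / A = 22.7 mm.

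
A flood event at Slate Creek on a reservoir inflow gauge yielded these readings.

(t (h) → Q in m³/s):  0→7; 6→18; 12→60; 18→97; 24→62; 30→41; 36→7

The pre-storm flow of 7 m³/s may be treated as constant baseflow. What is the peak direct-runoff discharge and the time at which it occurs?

Q_p = 90.0 m³/s at t = 18 h

Subtracting baseflow gives direct-runoff ordinates: 0.0, 11.0, 53.0, 90.0, 55.0, 34.0, 0.0 m³/s.
The maximum is 90.0 m³/s, occurring at the reading for t = 18 h.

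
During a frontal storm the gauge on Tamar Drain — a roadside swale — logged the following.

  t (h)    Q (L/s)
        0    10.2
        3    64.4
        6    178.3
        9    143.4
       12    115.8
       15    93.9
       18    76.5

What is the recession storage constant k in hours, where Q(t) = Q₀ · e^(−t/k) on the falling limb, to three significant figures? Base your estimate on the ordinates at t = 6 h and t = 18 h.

k ≈ 14.2 h

On the falling limb, Q drops from 178.3 to 76.5 L/s between t = 6 h and t = 18 h (Δt = 12 h).
k = −Δt / ln(Q₂/Q₁) = −12 / ln(76.5/178.3) = 14.2 h.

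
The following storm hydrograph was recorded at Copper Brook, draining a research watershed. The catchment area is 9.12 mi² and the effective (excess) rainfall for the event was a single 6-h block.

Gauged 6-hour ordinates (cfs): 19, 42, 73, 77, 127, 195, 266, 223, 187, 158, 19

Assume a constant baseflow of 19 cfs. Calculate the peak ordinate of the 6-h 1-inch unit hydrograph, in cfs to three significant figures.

U_p ≈ 206 cfs

Direct runoff: 0.0, 23.0, 54.0, 58.0, 108.0, 176.0, 247.0, 204.0, 168.0, 139.0, 0.0 cfs; ΣQ_DR = 1177 cfs, peak = 247.0 cfs.
Runoff depth d = ΣQ_DR·Δt / A = 1177 × 21600 / (9.12 mi²) = 1.200 in.
The 1-inch UH is the DRH scaled by (1 in)/d, so U_p = 247.0 × 1/1.200 = 206 cfs.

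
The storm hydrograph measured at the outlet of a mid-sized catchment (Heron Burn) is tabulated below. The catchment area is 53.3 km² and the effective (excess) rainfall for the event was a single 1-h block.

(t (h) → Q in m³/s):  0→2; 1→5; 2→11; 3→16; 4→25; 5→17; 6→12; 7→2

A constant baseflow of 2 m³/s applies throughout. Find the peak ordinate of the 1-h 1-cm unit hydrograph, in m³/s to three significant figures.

Direct runoff: 0.0, 3.0, 9.0, 14.0, 23.0, 15.0, 10.0, 0.0 m³/s; ΣQ_DR = 74.00 m³/s, peak = 23.0 m³/s.
Runoff depth d = ΣQ_DR·Δt / A = 74.00 × 3600 / (53.3 km²) = 4.998 mm.
The 1-cm UH is the DRH scaled by (10 mm)/d, so U_p = 23.0 × 10/4.998 = 46.0 m³/s.

U_p ≈ 46.0 m³/s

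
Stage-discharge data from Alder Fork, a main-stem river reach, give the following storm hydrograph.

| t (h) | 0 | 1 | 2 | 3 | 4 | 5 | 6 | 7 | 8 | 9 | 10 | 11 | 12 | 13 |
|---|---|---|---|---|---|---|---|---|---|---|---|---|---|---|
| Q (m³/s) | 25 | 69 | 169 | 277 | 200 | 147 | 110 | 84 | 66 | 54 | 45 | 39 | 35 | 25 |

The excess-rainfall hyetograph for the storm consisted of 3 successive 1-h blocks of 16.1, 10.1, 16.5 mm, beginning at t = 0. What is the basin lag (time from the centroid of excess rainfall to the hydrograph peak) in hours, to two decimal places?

Centroid of excess rainfall: t_c = Σ P_i·t̄_i / ΣP_i = 1.5094 h (block centres at 0.5, 1.5, 2.5 h).
Hydrograph peak occurs at t = 3 h, so basin lag t_L = 3 − 1.5094 = 1.49 h.

t_L ≈ 1.49 h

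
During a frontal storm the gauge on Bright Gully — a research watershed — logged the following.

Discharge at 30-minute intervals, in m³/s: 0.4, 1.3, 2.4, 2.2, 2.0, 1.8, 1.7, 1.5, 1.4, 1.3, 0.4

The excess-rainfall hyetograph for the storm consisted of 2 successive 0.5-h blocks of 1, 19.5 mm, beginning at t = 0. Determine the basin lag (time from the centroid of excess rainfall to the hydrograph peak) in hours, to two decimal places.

Centroid of excess rainfall: t_c = Σ P_i·t̄_i / ΣP_i = 0.7256 h (block centres at 0.25, 0.75 h).
Hydrograph peak occurs at t = 1 h, so basin lag t_L = 1 − 0.7256 = 0.27 h.

t_L ≈ 0.27 h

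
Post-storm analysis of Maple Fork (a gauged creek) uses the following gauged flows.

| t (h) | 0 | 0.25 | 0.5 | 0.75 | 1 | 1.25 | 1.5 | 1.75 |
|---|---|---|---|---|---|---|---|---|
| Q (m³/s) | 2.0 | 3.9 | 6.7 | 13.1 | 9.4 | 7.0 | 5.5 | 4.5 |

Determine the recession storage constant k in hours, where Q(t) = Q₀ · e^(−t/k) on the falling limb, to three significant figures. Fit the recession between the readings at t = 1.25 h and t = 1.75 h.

k ≈ 1.13 h

On the falling limb, Q drops from 7.0 to 4.5 m³/s between t = 1.25 h and t = 1.75 h (Δt = 0.5 h).
k = −Δt / ln(Q₂/Q₁) = −0.5 / ln(4.5/7.0) = 1.13 h.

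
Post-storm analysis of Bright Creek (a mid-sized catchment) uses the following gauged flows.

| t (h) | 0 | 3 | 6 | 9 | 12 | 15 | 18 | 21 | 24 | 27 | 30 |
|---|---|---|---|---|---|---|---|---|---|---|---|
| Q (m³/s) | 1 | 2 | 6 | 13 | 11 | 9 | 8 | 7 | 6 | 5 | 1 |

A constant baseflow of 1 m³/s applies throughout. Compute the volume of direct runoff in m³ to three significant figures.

V ≈ 6.26 × 10^5 m³

Direct-runoff ordinates (Q − Q_b): 0.0, 1.0, 5.0, 12.0, 10.0, 8.0, 7.0, 6.0, 5.0, 4.0, 0.0 m³/s.
ΣQ_DR = 58.00 m³/s.
With Δt = 3 h = 10800 s, V = ΣQ_DR · Δt = 58.00 × 10800 = 6.26 × 10^5 m³.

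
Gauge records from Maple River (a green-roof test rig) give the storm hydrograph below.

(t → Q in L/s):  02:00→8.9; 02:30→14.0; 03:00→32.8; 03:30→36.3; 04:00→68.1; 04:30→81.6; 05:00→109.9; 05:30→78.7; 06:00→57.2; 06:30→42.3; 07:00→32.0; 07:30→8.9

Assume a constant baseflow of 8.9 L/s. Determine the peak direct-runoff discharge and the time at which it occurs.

Subtracting baseflow gives direct-runoff ordinates: 0.0, 5.1, 23.9, 27.4, 59.2, 72.7, 101.0, 69.8, 48.3, 33.4, 23.1, 0.0 L/s.
The maximum is 101.0 L/s, occurring at the reading for t = 05:00.

Q_p = 101.0 L/s at t = 05:00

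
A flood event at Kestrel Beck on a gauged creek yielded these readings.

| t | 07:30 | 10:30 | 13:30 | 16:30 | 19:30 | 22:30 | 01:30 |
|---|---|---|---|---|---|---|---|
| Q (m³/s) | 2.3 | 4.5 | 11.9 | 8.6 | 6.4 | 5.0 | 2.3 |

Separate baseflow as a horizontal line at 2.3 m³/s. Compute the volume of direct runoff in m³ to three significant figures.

Direct-runoff ordinates (Q − Q_b): 0.0, 2.2, 9.6, 6.3, 4.1, 2.7, 0.0 m³/s.
ΣQ_DR = 24.90 m³/s.
With Δt = 3 h = 10800 s, V = ΣQ_DR · Δt = 24.90 × 10800 = 2.69 × 10^5 m³.

V ≈ 2.69 × 10^5 m³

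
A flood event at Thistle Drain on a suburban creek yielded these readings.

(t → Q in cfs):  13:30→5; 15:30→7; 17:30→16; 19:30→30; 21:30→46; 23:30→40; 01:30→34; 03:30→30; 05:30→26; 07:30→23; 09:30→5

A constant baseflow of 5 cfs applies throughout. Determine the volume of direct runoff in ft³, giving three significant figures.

V ≈ 1.49 × 10^6 ft³

Direct-runoff ordinates (Q − Q_b): 0.0, 2.0, 11.0, 25.0, 41.0, 35.0, 29.0, 25.0, 21.0, 18.0, 0.0 cfs.
ΣQ_DR = 207.0 cfs.
With Δt = 2 h = 7200 s, V = ΣQ_DR · Δt = 207.0 × 7200 = 1.49 × 10^6 ft³.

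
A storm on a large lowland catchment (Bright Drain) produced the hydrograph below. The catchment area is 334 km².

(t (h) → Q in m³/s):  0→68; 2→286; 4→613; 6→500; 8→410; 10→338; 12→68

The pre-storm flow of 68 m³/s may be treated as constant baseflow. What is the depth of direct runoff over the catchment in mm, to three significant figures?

Direct runoff: 0.0, 218.0, 545.0, 432.0, 342.0, 270.0, 0.0 m³/s; ΣQ_DR = 1807 m³/s.
V = ΣQ_DR · Δt = 1807 × 7200 s = 1.301 × 10^7 m³.
Over A = 334 km², depth = V / A = 39.0 mm.

d ≈ 39.0 mm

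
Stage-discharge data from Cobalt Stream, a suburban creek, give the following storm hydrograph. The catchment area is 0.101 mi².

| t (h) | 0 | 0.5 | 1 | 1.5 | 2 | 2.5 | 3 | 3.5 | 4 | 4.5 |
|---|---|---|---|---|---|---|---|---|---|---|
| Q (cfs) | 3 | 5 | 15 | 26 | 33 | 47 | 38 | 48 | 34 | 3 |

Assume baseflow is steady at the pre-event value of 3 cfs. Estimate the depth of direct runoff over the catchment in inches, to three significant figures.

Direct runoff: 0.0, 2.0, 12.0, 23.0, 30.0, 44.0, 35.0, 45.0, 31.0, 0.0 cfs; ΣQ_DR = 222.0 cfs.
V = ΣQ_DR · Δt = 222.0 × 1800 s = 3.996 × 10^5 ft³.
Over A = 0.101 mi², depth = V / A = 1.70 in.

d ≈ 1.70 in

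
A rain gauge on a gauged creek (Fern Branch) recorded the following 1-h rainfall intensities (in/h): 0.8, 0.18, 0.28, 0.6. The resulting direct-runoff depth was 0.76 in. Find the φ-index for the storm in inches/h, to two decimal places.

φ ≈ 0.32 in/h

Only the 2 blocks with intensity above φ contribute runoff: 0.8, 0.6 in/h.
Σ(I−φ)·Δt = d  ⇒  (0.8+0.6 − 2φ)·1 = 0.76
φ = (1.400 − 0.76/1) / 2 = 0.32 in/h.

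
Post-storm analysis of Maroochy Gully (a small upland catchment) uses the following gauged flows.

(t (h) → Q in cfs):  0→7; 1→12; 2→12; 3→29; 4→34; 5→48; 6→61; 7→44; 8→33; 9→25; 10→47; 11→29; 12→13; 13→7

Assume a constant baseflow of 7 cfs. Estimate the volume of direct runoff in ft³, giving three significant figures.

Direct-runoff ordinates (Q − Q_b): 0.0, 5.0, 5.0, 22.0, 27.0, 41.0, 54.0, 37.0, 26.0, 18.0, 40.0, 22.0, 6.0, 0.0 cfs.
ΣQ_DR = 303.0 cfs.
With Δt = 1 h = 3600 s, V = ΣQ_DR · Δt = 303.0 × 3600 = 1.09 × 10^6 ft³.

V ≈ 1.09 × 10^6 ft³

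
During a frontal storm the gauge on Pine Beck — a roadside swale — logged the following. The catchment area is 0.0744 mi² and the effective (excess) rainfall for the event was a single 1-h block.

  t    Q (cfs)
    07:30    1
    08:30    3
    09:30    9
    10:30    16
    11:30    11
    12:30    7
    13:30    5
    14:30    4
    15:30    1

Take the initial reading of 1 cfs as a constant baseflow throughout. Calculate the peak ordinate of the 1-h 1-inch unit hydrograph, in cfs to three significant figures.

Direct runoff: 0.0, 2.0, 8.0, 15.0, 10.0, 6.0, 4.0, 3.0, 0.0 cfs; ΣQ_DR = 48.00 cfs, peak = 15.0 cfs.
Runoff depth d = ΣQ_DR·Δt / A = 48.00 × 3600 / (0.0744 mi²) = 0.9997 in.
The 1-inch UH is the DRH scaled by (1 in)/d, so U_p = 15.0 × 1/0.9997 = 15.0 cfs.

U_p ≈ 15.0 cfs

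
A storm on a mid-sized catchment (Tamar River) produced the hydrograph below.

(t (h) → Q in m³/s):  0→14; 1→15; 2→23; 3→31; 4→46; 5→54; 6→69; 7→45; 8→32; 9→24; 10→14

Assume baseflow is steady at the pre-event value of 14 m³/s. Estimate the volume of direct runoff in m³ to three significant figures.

Direct-runoff ordinates (Q − Q_b): 0.0, 1.0, 9.0, 17.0, 32.0, 40.0, 55.0, 31.0, 18.0, 10.0, 0.0 m³/s.
ΣQ_DR = 213.0 m³/s.
With Δt = 1 h = 3600 s, V = ΣQ_DR · Δt = 213.0 × 3600 = 7.67 × 10^5 m³.

V ≈ 7.67 × 10^5 m³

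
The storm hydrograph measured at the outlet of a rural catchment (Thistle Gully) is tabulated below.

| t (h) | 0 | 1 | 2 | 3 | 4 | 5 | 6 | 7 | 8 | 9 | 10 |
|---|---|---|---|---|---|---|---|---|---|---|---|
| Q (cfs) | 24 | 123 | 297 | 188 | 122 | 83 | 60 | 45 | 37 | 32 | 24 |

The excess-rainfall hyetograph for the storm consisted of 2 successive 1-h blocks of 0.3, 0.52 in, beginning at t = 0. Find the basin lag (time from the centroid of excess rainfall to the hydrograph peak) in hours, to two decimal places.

t_L ≈ 0.87 h

Centroid of excess rainfall: t_c = Σ P_i·t̄_i / ΣP_i = 1.1341 h (block centres at 0.5, 1.5 h).
Hydrograph peak occurs at t = 2 h, so basin lag t_L = 2 − 1.1341 = 0.87 h.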